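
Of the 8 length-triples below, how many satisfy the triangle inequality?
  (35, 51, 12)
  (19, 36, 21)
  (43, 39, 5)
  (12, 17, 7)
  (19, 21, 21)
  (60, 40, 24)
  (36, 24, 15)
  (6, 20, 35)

(12,35,51): 12+35 ≤ 51 → not valid
(19,21,36): 19+21 > 36 → valid
(5,39,43): 5+39 > 43 → valid
(7,12,17): 7+12 > 17 → valid
(19,21,21): 19+21 > 21 → valid
(24,40,60): 24+40 > 60 → valid
(15,24,36): 15+24 > 36 → valid
(6,20,35): 6+20 ≤ 35 → not valid
6 of the 8 triples form a triangle.

6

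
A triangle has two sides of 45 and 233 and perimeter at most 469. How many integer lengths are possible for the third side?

3

Triangle inequality: 188 < x < 278. Perimeter ≤ 469 gives x ≤ 469 − 45 − 233 = 191.
So 188 < x ≤ 191; integers 189 through 191: 3 values.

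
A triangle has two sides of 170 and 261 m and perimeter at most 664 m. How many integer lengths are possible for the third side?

Triangle inequality: 91 < x < 431. Perimeter ≤ 664 gives x ≤ 664 − 170 − 261 = 233.
So 91 < x ≤ 233; integers 92 through 233: 142 values.

142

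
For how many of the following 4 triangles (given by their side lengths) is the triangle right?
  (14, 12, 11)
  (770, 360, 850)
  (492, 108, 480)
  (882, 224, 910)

3

(14,12,11): 11²+12² = 265 > 196 = 14² → acute
(770,360,850): 360²+770² = 722500 = 850² → right
(492,108,480): 108²+480² = 242064 = 492² → right
(882,224,910): 224²+882² = 828100 = 910² → right
3 of the 4 are right.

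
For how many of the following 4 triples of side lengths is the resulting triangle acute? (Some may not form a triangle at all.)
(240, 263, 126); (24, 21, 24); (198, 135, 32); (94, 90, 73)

3

(240,263,126): 126²+240² = 73476 > 69169 = 263² → acute
(24,21,24): 21²+24² = 1017 > 576 = 24² → acute
(198,135,32): 32+135 ≤ 198, not a triangle
(94,90,73): 73²+90² = 13429 > 8836 = 94² → acute
3 of the 4 are acute.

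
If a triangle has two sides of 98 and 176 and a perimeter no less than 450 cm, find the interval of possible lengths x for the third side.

176 ≤ x < 274

Triangle inequality alone gives 78 < x < 274.
The perimeter condition gives x ≥ 450 − 98 − 176 = 176.
Intersecting the two: 176 ≤ x < 274.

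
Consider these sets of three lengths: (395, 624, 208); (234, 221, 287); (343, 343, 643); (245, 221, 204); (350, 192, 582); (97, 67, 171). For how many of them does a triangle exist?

(208,395,624): 208+395 ≤ 624 → not valid
(221,234,287): 221+234 > 287 → valid
(343,343,643): 343+343 > 643 → valid
(204,221,245): 204+221 > 245 → valid
(192,350,582): 192+350 ≤ 582 → not valid
(67,97,171): 67+97 ≤ 171 → not valid
3 of the 6 triples form a triangle.

3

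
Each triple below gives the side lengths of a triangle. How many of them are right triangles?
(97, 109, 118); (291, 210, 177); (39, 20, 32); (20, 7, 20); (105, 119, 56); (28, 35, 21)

(97,109,118): 97²+109² = 21290 > 13924 = 118² → acute
(291,210,177): 177²+210² = 75429 < 84681 = 291² → obtuse
(39,20,32): 20²+32² = 1424 < 1521 = 39² → obtuse
(20,7,20): 7²+20² = 449 > 400 = 20² → acute
(105,119,56): 56²+105² = 14161 = 119² → right
(28,35,21): 21²+28² = 1225 = 35² → right
2 of the 6 are right.

2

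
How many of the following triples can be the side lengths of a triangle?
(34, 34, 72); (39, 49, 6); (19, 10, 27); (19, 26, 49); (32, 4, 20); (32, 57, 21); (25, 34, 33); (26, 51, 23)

2

(34,34,72): 34+34 ≤ 72 → not valid
(6,39,49): 6+39 ≤ 49 → not valid
(10,19,27): 10+19 > 27 → valid
(19,26,49): 19+26 ≤ 49 → not valid
(4,20,32): 4+20 ≤ 32 → not valid
(21,32,57): 21+32 ≤ 57 → not valid
(25,33,34): 25+33 > 34 → valid
(23,26,51): 23+26 ≤ 51 → not valid
2 of the 8 triples form a triangle.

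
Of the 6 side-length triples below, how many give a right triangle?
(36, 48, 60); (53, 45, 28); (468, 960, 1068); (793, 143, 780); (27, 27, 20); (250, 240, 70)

(36,48,60): 36²+48² = 3600 = 60² → right
(53,45,28): 28²+45² = 2809 = 53² → right
(468,960,1068): 468²+960² = 1140624 = 1068² → right
(793,143,780): 143²+780² = 628849 = 793² → right
(27,27,20): 20²+27² = 1129 > 729 = 27² → acute
(250,240,70): 70²+240² = 62500 = 250² → right
5 of the 6 are right.

5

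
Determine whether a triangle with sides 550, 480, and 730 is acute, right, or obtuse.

Compare the square of the longest side to the sum of squares of the other two: 480² + 550² = 532900 = 730².

right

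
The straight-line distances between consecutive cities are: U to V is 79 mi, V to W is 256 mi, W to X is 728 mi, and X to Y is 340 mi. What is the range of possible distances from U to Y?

The maximum is all hops collinear in one direction: 79 + 256 + 728 + 340 = 1403.
The longest hop is 728; the others sum to 675. Folding the others back against it leaves at least 728 − 675 = 53.

53 ≤ UY ≤ 1403 mi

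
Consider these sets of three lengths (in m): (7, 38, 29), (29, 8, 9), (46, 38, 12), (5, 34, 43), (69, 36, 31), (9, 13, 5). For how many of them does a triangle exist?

2

(7,29,38): 7+29 ≤ 38 → not valid
(8,9,29): 8+9 ≤ 29 → not valid
(12,38,46): 12+38 > 46 → valid
(5,34,43): 5+34 ≤ 43 → not valid
(31,36,69): 31+36 ≤ 69 → not valid
(5,9,13): 5+9 > 13 → valid
2 of the 6 triples form a triangle.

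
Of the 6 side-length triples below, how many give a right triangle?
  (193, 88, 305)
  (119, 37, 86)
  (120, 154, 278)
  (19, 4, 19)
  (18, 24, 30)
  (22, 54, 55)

(193,88,305): 88+193 ≤ 305, not a triangle
(119,37,86): 37²+86² = 8765 < 14161 = 119² → obtuse
(120,154,278): 120+154 ≤ 278, not a triangle
(19,4,19): 4²+19² = 377 > 361 = 19² → acute
(18,24,30): 18²+24² = 900 = 30² → right
(22,54,55): 22²+54² = 3400 > 3025 = 55² → acute
1 of the 6 is right.

1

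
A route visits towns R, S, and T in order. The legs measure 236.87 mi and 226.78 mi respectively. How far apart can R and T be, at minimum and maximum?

By the triangle inequality, |236.87 − 226.78| ≤ RT ≤ 236.87 + 226.78.

10.09 ≤ RT ≤ 463.65 mi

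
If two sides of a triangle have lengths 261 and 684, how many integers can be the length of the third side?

The third side lies in the open interval (423, 945).
Integers from 424 to 944 inclusive: 944 − 424 + 1 = 521.

521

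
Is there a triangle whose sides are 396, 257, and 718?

No

The longest side is 718, but the other two sum to only 653.
653 < 718, so the triangle inequality fails.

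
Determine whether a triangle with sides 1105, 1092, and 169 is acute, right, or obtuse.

right

Compare the square of the longest side to the sum of squares of the other two: 169² + 1092² = 1221025 = 1105².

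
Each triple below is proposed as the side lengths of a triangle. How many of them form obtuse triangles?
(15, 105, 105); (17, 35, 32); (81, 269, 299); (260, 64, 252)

1

(15,105,105): 15²+105² = 11250 > 11025 = 105² → acute
(17,35,32): 17²+32² = 1313 > 1225 = 35² → acute
(81,269,299): 81²+269² = 78922 < 89401 = 299² → obtuse
(260,64,252): 64²+252² = 67600 = 260² → right
1 of the 4 is obtuse.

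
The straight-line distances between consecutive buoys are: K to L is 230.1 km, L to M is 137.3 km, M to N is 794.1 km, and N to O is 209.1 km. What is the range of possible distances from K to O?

The maximum is all hops collinear in one direction: 230.1 + 137.3 + 794.1 + 209.1 = 1370.6.
The longest hop is 794.1; the others sum to 576.5. Folding the others back against it leaves at least 794.1 − 576.5 = 217.6.

217.6 ≤ KO ≤ 1370.6 km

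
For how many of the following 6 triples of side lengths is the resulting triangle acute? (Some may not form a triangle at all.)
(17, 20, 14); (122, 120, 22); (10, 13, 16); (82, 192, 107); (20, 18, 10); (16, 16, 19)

4

(17,20,14): 14²+17² = 485 > 400 = 20² → acute
(122,120,22): 22²+120² = 14884 = 122² → right
(10,13,16): 10²+13² = 269 > 256 = 16² → acute
(82,192,107): 82+107 ≤ 192, not a triangle
(20,18,10): 10²+18² = 424 > 400 = 20² → acute
(16,16,19): 16²+16² = 512 > 361 = 19² → acute
4 of the 6 are acute.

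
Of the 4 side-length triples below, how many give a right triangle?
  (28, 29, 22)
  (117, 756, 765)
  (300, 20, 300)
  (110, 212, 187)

1

(28,29,22): 22²+28² = 1268 > 841 = 29² → acute
(117,756,765): 117²+756² = 585225 = 765² → right
(300,20,300): 20²+300² = 90400 > 90000 = 300² → acute
(110,212,187): 110²+187² = 47069 > 44944 = 212² → acute
1 of the 4 is right.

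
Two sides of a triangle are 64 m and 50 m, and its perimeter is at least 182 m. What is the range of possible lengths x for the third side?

Triangle inequality alone gives 14 < x < 114.
The perimeter condition gives x ≥ 182 − 64 − 50 = 68.
Intersecting the two: 68 ≤ x < 114.

68 ≤ x < 114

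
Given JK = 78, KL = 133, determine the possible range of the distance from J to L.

55 ≤ JL ≤ 211

By the triangle inequality, |78 − 133| ≤ JL ≤ 78 + 133.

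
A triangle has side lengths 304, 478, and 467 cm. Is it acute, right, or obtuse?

acute

Compare the square of the longest side to the sum of squares of the other two: 304² + 467² = 310505 > 228484 = 478².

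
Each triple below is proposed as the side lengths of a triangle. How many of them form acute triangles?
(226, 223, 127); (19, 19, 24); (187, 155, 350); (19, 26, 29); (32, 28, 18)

(226,223,127): 127²+223² = 65858 > 51076 = 226² → acute
(19,19,24): 19²+19² = 722 > 576 = 24² → acute
(187,155,350): 155+187 ≤ 350, not a triangle
(19,26,29): 19²+26² = 1037 > 841 = 29² → acute
(32,28,18): 18²+28² = 1108 > 1024 = 32² → acute
4 of the 5 are acute.

4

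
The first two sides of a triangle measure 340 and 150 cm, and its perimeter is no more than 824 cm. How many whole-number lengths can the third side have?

144

Triangle inequality: 190 < x < 490. Perimeter ≤ 824 gives x ≤ 824 − 340 − 150 = 334.
So 190 < x ≤ 334; integers 191 through 334: 144 values.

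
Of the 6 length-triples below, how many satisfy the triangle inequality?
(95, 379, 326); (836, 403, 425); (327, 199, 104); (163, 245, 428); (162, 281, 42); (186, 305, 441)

2

(95,326,379): 95+326 > 379 → valid
(403,425,836): 403+425 ≤ 836 → not valid
(104,199,327): 104+199 ≤ 327 → not valid
(163,245,428): 163+245 ≤ 428 → not valid
(42,162,281): 42+162 ≤ 281 → not valid
(186,305,441): 186+305 > 441 → valid
2 of the 6 triples form a triangle.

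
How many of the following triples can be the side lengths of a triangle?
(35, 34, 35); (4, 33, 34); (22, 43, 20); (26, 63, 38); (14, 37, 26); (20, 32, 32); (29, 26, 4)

(34,35,35): 34+35 > 35 → valid
(4,33,34): 4+33 > 34 → valid
(20,22,43): 20+22 ≤ 43 → not valid
(26,38,63): 26+38 > 63 → valid
(14,26,37): 14+26 > 37 → valid
(20,32,32): 20+32 > 32 → valid
(4,26,29): 4+26 > 29 → valid
6 of the 7 triples form a triangle.

6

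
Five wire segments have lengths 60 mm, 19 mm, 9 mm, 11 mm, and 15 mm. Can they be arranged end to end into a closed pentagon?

For a pentagon, each side must be shorter than the sum of the others.
Here the longest side is 60, but the remaining 4 sides sum to only 54.

No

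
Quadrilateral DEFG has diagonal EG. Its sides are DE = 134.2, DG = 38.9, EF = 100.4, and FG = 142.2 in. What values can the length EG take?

From triangle DEG: |134.2 − 38.9| < EG < 134.2 + 38.9, i.e. 95.3 < EG < 173.1.
From triangle FEG: 41.8 < EG < 242.6.
Both must hold, so EG lies in the intersection.

95.3 < EG < 173.1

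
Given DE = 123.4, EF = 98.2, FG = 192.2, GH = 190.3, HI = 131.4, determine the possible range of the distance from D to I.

0 ≤ DI ≤ 735.5

The maximum is all hops collinear in one direction: 123.4 + 98.2 + 192.2 + 190.3 + 131.4 = 735.5.
The longest hop is 192.2; the others sum to 543.3. Since 192.2 ≤ 543.3, the path can fold back on itself completely, so the minimum distance is 0.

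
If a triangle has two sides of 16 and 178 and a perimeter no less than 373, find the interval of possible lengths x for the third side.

Triangle inequality alone gives 162 < x < 194.
The perimeter condition gives x ≥ 373 − 16 − 178 = 179.
Intersecting the two: 179 ≤ x < 194.

179 ≤ x < 194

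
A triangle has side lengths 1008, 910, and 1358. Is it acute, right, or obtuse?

right

Compare the square of the longest side to the sum of squares of the other two: 910² + 1008² = 1844164 = 1358².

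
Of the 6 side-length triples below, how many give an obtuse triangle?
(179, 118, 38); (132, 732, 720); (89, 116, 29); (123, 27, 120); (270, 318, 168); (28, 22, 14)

2

(179,118,38): 38+118 ≤ 179, not a triangle
(132,732,720): 132²+720² = 535824 = 732² → right
(89,116,29): 29²+89² = 8762 < 13456 = 116² → obtuse
(123,27,120): 27²+120² = 15129 = 123² → right
(270,318,168): 168²+270² = 101124 = 318² → right
(28,22,14): 14²+22² = 680 < 784 = 28² → obtuse
2 of the 6 are obtuse.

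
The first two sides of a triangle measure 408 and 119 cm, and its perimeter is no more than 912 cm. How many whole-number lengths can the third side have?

Triangle inequality: 289 < x < 527. Perimeter ≤ 912 gives x ≤ 912 − 408 − 119 = 385.
So 289 < x ≤ 385; integers 290 through 385: 96 values.

96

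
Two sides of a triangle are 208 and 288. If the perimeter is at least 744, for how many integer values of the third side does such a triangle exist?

248

Triangle inequality: 80 < x < 496. Perimeter ≥ 744 gives x ≥ 744 − 208 − 288 = 248.
So 248 ≤ x < 496; integers 248 through 495: 248 values.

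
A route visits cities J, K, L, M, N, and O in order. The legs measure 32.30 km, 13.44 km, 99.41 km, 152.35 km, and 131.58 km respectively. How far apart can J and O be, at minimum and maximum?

The maximum is all hops collinear in one direction: 32.30 + 13.44 + 99.41 + 152.35 + 131.58 = 429.08.
The longest hop is 152.35; the others sum to 276.73. Since 152.35 ≤ 276.73, the path can fold back on itself completely, so the minimum distance is 0.

0 ≤ JO ≤ 429.08 km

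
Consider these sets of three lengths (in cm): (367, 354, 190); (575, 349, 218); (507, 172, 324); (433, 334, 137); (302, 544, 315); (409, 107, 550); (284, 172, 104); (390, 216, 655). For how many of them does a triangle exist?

3

(190,354,367): 190+354 > 367 → valid
(218,349,575): 218+349 ≤ 575 → not valid
(172,324,507): 172+324 ≤ 507 → not valid
(137,334,433): 137+334 > 433 → valid
(302,315,544): 302+315 > 544 → valid
(107,409,550): 107+409 ≤ 550 → not valid
(104,172,284): 104+172 ≤ 284 → not valid
(216,390,655): 216+390 ≤ 655 → not valid
3 of the 8 triples form a triangle.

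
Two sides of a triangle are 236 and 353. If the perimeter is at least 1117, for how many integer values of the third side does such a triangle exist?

Triangle inequality: 117 < x < 589. Perimeter ≥ 1117 gives x ≥ 1117 − 236 − 353 = 528.
So 528 ≤ x < 589; integers 528 through 588: 61 values.

61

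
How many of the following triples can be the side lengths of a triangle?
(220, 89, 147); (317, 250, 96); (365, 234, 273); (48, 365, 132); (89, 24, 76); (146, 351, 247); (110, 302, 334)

6

(89,147,220): 89+147 > 220 → valid
(96,250,317): 96+250 > 317 → valid
(234,273,365): 234+273 > 365 → valid
(48,132,365): 48+132 ≤ 365 → not valid
(24,76,89): 24+76 > 89 → valid
(146,247,351): 146+247 > 351 → valid
(110,302,334): 110+302 > 334 → valid
6 of the 7 triples form a triangle.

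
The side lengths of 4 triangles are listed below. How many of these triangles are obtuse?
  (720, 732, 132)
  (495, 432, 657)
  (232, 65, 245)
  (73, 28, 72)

(720,732,132): 132²+720² = 535824 = 732² → right
(495,432,657): 432²+495² = 431649 = 657² → right
(232,65,245): 65²+232² = 58049 < 60025 = 245² → obtuse
(73,28,72): 28²+72² = 5968 > 5329 = 73² → acute
1 of the 4 is obtuse.

1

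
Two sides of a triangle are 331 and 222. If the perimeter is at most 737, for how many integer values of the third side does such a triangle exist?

Triangle inequality: 109 < x < 553. Perimeter ≤ 737 gives x ≤ 737 − 331 − 222 = 184.
So 109 < x ≤ 184; integers 110 through 184: 75 values.

75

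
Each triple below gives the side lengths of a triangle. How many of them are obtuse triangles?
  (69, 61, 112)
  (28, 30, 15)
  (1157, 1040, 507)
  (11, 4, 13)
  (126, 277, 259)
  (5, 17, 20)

(69,61,112): 61²+69² = 8482 < 12544 = 112² → obtuse
(28,30,15): 15²+28² = 1009 > 900 = 30² → acute
(1157,1040,507): 507²+1040² = 1338649 = 1157² → right
(11,4,13): 4²+11² = 137 < 169 = 13² → obtuse
(126,277,259): 126²+259² = 82957 > 76729 = 277² → acute
(5,17,20): 5²+17² = 314 < 400 = 20² → obtuse
3 of the 6 are obtuse.

3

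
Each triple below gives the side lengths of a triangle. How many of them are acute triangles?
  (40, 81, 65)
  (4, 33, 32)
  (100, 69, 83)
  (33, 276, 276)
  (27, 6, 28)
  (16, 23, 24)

3

(40,81,65): 40²+65² = 5825 < 6561 = 81² → obtuse
(4,33,32): 4²+32² = 1040 < 1089 = 33² → obtuse
(100,69,83): 69²+83² = 11650 > 10000 = 100² → acute
(33,276,276): 33²+276² = 77265 > 76176 = 276² → acute
(27,6,28): 6²+27² = 765 < 784 = 28² → obtuse
(16,23,24): 16²+23² = 785 > 576 = 24² → acute
3 of the 6 are acute.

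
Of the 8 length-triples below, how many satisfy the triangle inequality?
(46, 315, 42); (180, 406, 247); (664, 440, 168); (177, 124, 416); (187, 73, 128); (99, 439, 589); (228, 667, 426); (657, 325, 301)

2

(42,46,315): 42+46 ≤ 315 → not valid
(180,247,406): 180+247 > 406 → valid
(168,440,664): 168+440 ≤ 664 → not valid
(124,177,416): 124+177 ≤ 416 → not valid
(73,128,187): 73+128 > 187 → valid
(99,439,589): 99+439 ≤ 589 → not valid
(228,426,667): 228+426 ≤ 667 → not valid
(301,325,657): 301+325 ≤ 657 → not valid
2 of the 8 triples form a triangle.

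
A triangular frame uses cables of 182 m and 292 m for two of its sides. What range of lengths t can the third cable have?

110 < t < 474 (m)

By the triangle inequality, t must be less than 182 + 292 = 474 and greater than |182 − 292| = 110.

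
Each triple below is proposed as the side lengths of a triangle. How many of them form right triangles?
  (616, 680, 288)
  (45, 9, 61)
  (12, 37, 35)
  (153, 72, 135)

3

(616,680,288): 288²+616² = 462400 = 680² → right
(45,9,61): 9+45 ≤ 61, not a triangle
(12,37,35): 12²+35² = 1369 = 37² → right
(153,72,135): 72²+135² = 23409 = 153² → right
3 of the 4 are right.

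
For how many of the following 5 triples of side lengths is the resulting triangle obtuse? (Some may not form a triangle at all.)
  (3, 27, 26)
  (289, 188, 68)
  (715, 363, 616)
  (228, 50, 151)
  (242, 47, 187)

(3,27,26): 3²+26² = 685 < 729 = 27² → obtuse
(289,188,68): 68+188 ≤ 289, not a triangle
(715,363,616): 363²+616² = 511225 = 715² → right
(228,50,151): 50+151 ≤ 228, not a triangle
(242,47,187): 47+187 ≤ 242, not a triangle
1 of the 5 is obtuse.

1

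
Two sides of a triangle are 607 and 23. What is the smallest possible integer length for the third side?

The third side must be strictly greater than |607 − 23| = 584.
The smallest integer above 584 is 585.

585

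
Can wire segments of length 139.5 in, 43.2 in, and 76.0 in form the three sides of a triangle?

The longest side is 139.5, but the other two sum to only 119.2.
119.2 < 139.5, so the triangle inequality fails.

No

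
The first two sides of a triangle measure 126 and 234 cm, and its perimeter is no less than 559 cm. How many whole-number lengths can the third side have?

Triangle inequality: 108 < x < 360. Perimeter ≥ 559 gives x ≥ 559 − 126 − 234 = 199.
So 199 ≤ x < 360; integers 199 through 359: 161 values.

161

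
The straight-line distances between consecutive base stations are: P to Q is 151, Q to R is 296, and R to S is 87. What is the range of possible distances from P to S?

58 ≤ PS ≤ 534

The maximum is all hops collinear in one direction: 151 + 296 + 87 = 534.
The longest hop is 296; the others sum to 238. Folding the others back against it leaves at least 296 − 238 = 58.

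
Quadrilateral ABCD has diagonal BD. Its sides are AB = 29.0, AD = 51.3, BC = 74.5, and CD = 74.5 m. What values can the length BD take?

22.3 < BD < 80.3

From triangle ABD: |29.0 − 51.3| < BD < 29.0 + 51.3, i.e. 22.3 < BD < 80.3.
From triangle CBD: 0.0 < BD < 149.0.
Both must hold, so BD lies in the intersection.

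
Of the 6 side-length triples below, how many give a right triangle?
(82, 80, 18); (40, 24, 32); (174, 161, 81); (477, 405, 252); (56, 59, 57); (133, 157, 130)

(82,80,18): 18²+80² = 6724 = 82² → right
(40,24,32): 24²+32² = 1600 = 40² → right
(174,161,81): 81²+161² = 32482 > 30276 = 174² → acute
(477,405,252): 252²+405² = 227529 = 477² → right
(56,59,57): 56²+57² = 6385 > 3481 = 59² → acute
(133,157,130): 130²+133² = 34589 > 24649 = 157² → acute
3 of the 6 are right.

3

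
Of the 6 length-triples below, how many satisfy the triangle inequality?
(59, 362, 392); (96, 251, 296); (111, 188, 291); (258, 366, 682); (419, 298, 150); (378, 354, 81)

(59,362,392): 59+362 > 392 → valid
(96,251,296): 96+251 > 296 → valid
(111,188,291): 111+188 > 291 → valid
(258,366,682): 258+366 ≤ 682 → not valid
(150,298,419): 150+298 > 419 → valid
(81,354,378): 81+354 > 378 → valid
5 of the 6 triples form a triangle.

5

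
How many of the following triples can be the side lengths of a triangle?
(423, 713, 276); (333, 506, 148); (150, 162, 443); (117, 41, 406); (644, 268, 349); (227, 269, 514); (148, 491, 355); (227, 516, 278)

(276,423,713): 276+423 ≤ 713 → not valid
(148,333,506): 148+333 ≤ 506 → not valid
(150,162,443): 150+162 ≤ 443 → not valid
(41,117,406): 41+117 ≤ 406 → not valid
(268,349,644): 268+349 ≤ 644 → not valid
(227,269,514): 227+269 ≤ 514 → not valid
(148,355,491): 148+355 > 491 → valid
(227,278,516): 227+278 ≤ 516 → not valid
1 of the 8 triples forms a triangle.

1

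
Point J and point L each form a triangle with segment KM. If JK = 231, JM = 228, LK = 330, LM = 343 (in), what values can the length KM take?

From triangle JKM: |231 − 228| < KM < 231 + 228, i.e. 3 < KM < 459.
From triangle LKM: 13 < KM < 673.
Both must hold, so KM lies in the intersection.

13 < KM < 459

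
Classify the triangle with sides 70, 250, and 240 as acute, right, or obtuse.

Compare the square of the longest side to the sum of squares of the other two: 70² + 240² = 62500 = 250².

right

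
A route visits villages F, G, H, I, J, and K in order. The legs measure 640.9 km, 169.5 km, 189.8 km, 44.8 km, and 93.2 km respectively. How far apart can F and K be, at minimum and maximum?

143.6 ≤ FK ≤ 1138.2 km

The maximum is all hops collinear in one direction: 640.9 + 169.5 + 189.8 + 44.8 + 93.2 = 1138.2.
The longest hop is 640.9; the others sum to 497.3. Folding the others back against it leaves at least 640.9 − 497.3 = 143.6.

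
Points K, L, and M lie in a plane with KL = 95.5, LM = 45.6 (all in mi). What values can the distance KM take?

By the triangle inequality, |95.5 − 45.6| ≤ KM ≤ 95.5 + 45.6.

49.9 ≤ KM ≤ 141.1 mi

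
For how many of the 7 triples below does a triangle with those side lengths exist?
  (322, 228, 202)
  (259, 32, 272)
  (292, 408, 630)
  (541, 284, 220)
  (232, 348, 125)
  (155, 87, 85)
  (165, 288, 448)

(202,228,322): 202+228 > 322 → valid
(32,259,272): 32+259 > 272 → valid
(292,408,630): 292+408 > 630 → valid
(220,284,541): 220+284 ≤ 541 → not valid
(125,232,348): 125+232 > 348 → valid
(85,87,155): 85+87 > 155 → valid
(165,288,448): 165+288 > 448 → valid
6 of the 7 triples form a triangle.

6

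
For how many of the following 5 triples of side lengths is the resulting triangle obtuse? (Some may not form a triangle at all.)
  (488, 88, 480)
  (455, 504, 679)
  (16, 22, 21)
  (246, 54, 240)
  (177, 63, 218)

(488,88,480): 88²+480² = 238144 = 488² → right
(455,504,679): 455²+504² = 461041 = 679² → right
(16,22,21): 16²+21² = 697 > 484 = 22² → acute
(246,54,240): 54²+240² = 60516 = 246² → right
(177,63,218): 63²+177² = 35298 < 47524 = 218² → obtuse
1 of the 5 is obtuse.

1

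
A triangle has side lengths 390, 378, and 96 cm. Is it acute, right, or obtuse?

right

Compare the square of the longest side to the sum of squares of the other two: 96² + 378² = 152100 = 390².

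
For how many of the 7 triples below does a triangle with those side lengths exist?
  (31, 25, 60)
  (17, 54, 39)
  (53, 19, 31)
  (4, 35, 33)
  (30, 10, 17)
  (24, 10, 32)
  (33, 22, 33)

(25,31,60): 25+31 ≤ 60 → not valid
(17,39,54): 17+39 > 54 → valid
(19,31,53): 19+31 ≤ 53 → not valid
(4,33,35): 4+33 > 35 → valid
(10,17,30): 10+17 ≤ 30 → not valid
(10,24,32): 10+24 > 32 → valid
(22,33,33): 22+33 > 33 → valid
4 of the 7 triples form a triangle.

4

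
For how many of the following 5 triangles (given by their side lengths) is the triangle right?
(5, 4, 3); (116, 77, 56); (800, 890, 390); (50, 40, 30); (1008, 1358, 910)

(5,4,3): 3²+4² = 25 = 5² → right
(116,77,56): 56²+77² = 9065 < 13456 = 116² → obtuse
(800,890,390): 390²+800² = 792100 = 890² → right
(50,40,30): 30²+40² = 2500 = 50² → right
(1008,1358,910): 910²+1008² = 1844164 = 1358² → right
4 of the 5 are right.

4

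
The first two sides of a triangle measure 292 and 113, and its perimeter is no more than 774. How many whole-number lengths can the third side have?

Triangle inequality: 179 < x < 405. Perimeter ≤ 774 gives x ≤ 774 − 292 − 113 = 369.
So 179 < x ≤ 369; integers 180 through 369: 190 values.

190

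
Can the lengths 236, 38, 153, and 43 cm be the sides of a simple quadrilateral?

For a quadrilateral, each side must be shorter than the sum of the others.
Here the longest side is 236, but the remaining 3 sides sum to only 234.

No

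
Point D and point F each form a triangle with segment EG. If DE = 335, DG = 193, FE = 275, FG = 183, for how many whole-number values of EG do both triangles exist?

315

From triangle DEG: 142 < EG < 528.
From triangle FEG: 92 < EG < 458.
Intersection: 142 < EG < 458, so integers 143 through 457: 315 values.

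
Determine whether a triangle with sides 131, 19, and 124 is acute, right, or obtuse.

obtuse

Compare the square of the longest side to the sum of squares of the other two: 19² + 124² = 15737 < 17161 = 131².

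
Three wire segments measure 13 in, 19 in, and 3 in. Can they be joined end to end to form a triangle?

The longest side is 19, but the other two sum to only 16.
16 < 19, so the triangle inequality fails.

No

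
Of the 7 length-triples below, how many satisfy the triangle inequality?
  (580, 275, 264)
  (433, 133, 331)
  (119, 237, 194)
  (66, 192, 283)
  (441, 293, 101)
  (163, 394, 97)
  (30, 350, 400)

(264,275,580): 264+275 ≤ 580 → not valid
(133,331,433): 133+331 > 433 → valid
(119,194,237): 119+194 > 237 → valid
(66,192,283): 66+192 ≤ 283 → not valid
(101,293,441): 101+293 ≤ 441 → not valid
(97,163,394): 97+163 ≤ 394 → not valid
(30,350,400): 30+350 ≤ 400 → not valid
2 of the 7 triples form a triangle.

2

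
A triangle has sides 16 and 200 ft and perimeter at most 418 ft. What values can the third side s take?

Triangle inequality alone gives 184 < s < 216.
The perimeter condition gives s ≤ 418 − 16 − 200 = 202.
Intersecting the two: 184 < s ≤ 202.

184 < s ≤ 202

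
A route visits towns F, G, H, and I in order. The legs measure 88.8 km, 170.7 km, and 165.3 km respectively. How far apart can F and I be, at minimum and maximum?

0 ≤ FI ≤ 424.8 km

The maximum is all hops collinear in one direction: 88.8 + 170.7 + 165.3 = 424.8.
The longest hop is 170.7; the others sum to 254.1. Since 170.7 ≤ 254.1, the path can fold back on itself completely, so the minimum distance is 0.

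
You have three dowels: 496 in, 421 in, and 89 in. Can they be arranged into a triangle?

Yes

The longest side is 496, and the other two sum to 510.
Since 510 > 496, the triangle inequality holds.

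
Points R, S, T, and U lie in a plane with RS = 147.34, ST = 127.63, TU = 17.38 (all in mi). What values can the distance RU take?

2.33 ≤ RU ≤ 292.35 mi

The maximum is all hops collinear in one direction: 147.34 + 127.63 + 17.38 = 292.35.
The longest hop is 147.34; the others sum to 145.01. Folding the others back against it leaves at least 147.34 − 145.01 = 2.33.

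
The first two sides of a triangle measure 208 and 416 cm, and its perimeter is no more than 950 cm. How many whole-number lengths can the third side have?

118

Triangle inequality: 208 < x < 624. Perimeter ≤ 950 gives x ≤ 950 − 208 − 416 = 326.
So 208 < x ≤ 326; integers 209 through 326: 118 values.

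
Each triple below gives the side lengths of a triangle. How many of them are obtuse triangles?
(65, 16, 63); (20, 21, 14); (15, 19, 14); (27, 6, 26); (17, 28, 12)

(65,16,63): 16²+63² = 4225 = 65² → right
(20,21,14): 14²+20² = 596 > 441 = 21² → acute
(15,19,14): 14²+15² = 421 > 361 = 19² → acute
(27,6,26): 6²+26² = 712 < 729 = 27² → obtuse
(17,28,12): 12²+17² = 433 < 784 = 28² → obtuse
2 of the 5 are obtuse.

2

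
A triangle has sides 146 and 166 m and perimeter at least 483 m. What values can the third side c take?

171 ≤ c < 312

Triangle inequality alone gives 20 < c < 312.
The perimeter condition gives c ≥ 483 − 146 − 166 = 171.
Intersecting the two: 171 ≤ c < 312.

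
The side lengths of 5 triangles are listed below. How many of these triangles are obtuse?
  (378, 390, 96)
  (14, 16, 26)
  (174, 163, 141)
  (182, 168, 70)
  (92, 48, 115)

(378,390,96): 96²+378² = 152100 = 390² → right
(14,16,26): 14²+16² = 452 < 676 = 26² → obtuse
(174,163,141): 141²+163² = 46450 > 30276 = 174² → acute
(182,168,70): 70²+168² = 33124 = 182² → right
(92,48,115): 48²+92² = 10768 < 13225 = 115² → obtuse
2 of the 5 are obtuse.

2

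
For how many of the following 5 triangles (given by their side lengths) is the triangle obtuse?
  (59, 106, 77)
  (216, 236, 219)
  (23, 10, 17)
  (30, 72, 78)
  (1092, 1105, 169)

2

(59,106,77): 59²+77² = 9410 < 11236 = 106² → obtuse
(216,236,219): 216²+219² = 94617 > 55696 = 236² → acute
(23,10,17): 10²+17² = 389 < 529 = 23² → obtuse
(30,72,78): 30²+72² = 6084 = 78² → right
(1092,1105,169): 169²+1092² = 1221025 = 1105² → right
2 of the 5 are obtuse.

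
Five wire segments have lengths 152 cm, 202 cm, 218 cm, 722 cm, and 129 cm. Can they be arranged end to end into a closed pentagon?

No

For a pentagon, each side must be shorter than the sum of the others.
Here the longest side is 722, but the remaining 4 sides sum to only 701.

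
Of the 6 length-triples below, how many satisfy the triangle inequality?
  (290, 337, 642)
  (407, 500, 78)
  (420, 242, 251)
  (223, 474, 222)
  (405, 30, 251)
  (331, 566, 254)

(290,337,642): 290+337 ≤ 642 → not valid
(78,407,500): 78+407 ≤ 500 → not valid
(242,251,420): 242+251 > 420 → valid
(222,223,474): 222+223 ≤ 474 → not valid
(30,251,405): 30+251 ≤ 405 → not valid
(254,331,566): 254+331 > 566 → valid
2 of the 6 triples form a triangle.

2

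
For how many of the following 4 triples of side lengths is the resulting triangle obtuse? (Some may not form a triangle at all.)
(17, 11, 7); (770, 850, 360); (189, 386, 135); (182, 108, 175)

(17,11,7): 7²+11² = 170 < 289 = 17² → obtuse
(770,850,360): 360²+770² = 722500 = 850² → right
(189,386,135): 135+189 ≤ 386, not a triangle
(182,108,175): 108²+175² = 42289 > 33124 = 182² → acute
1 of the 4 is obtuse.

1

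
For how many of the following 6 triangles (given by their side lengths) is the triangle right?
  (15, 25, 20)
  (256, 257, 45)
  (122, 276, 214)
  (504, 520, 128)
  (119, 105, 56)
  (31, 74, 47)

3

(15,25,20): 15²+20² = 625 = 25² → right
(256,257,45): 45²+256² = 67561 > 66049 = 257² → acute
(122,276,214): 122²+214² = 60680 < 76176 = 276² → obtuse
(504,520,128): 128²+504² = 270400 = 520² → right
(119,105,56): 56²+105² = 14161 = 119² → right
(31,74,47): 31²+47² = 3170 < 5476 = 74² → obtuse
3 of the 6 are right.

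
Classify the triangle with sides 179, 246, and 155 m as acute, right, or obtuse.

obtuse

Compare the square of the longest side to the sum of squares of the other two: 155² + 179² = 56066 < 60516 = 246².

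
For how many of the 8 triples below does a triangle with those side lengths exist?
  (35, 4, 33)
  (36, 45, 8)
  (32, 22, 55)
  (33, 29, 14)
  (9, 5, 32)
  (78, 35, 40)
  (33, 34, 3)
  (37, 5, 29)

(4,33,35): 4+33 > 35 → valid
(8,36,45): 8+36 ≤ 45 → not valid
(22,32,55): 22+32 ≤ 55 → not valid
(14,29,33): 14+29 > 33 → valid
(5,9,32): 5+9 ≤ 32 → not valid
(35,40,78): 35+40 ≤ 78 → not valid
(3,33,34): 3+33 > 34 → valid
(5,29,37): 5+29 ≤ 37 → not valid
3 of the 8 triples form a triangle.

3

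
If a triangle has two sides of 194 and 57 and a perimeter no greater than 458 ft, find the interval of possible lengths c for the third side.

Triangle inequality alone gives 137 < c < 251.
The perimeter condition gives c ≤ 458 − 194 − 57 = 207.
Intersecting the two: 137 < c ≤ 207.

137 < c ≤ 207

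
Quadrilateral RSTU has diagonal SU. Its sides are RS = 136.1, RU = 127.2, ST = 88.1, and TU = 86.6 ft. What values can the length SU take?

8.9 < SU < 174.7

From triangle RSU: |136.1 − 127.2| < SU < 136.1 + 127.2, i.e. 8.9 < SU < 263.3.
From triangle TSU: 1.5 < SU < 174.7.
Both must hold, so SU lies in the intersection.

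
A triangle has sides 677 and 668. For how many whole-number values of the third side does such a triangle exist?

1335

The third side lies in the open interval (9, 1345).
Integers from 10 to 1344 inclusive: 1344 − 10 + 1 = 1335.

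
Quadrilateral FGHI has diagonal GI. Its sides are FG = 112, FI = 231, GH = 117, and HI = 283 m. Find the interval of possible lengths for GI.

From triangle FGI: |112 − 231| < GI < 112 + 231, i.e. 119 < GI < 343.
From triangle HGI: 166 < GI < 400.
Both must hold, so GI lies in the intersection.

166 < GI < 343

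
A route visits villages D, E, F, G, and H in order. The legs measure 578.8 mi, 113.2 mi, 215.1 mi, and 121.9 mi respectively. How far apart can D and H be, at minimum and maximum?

128.6 ≤ DH ≤ 1029.0 mi

The maximum is all hops collinear in one direction: 578.8 + 113.2 + 215.1 + 121.9 = 1029.0.
The longest hop is 578.8; the others sum to 450.2. Folding the others back against it leaves at least 578.8 − 450.2 = 128.6.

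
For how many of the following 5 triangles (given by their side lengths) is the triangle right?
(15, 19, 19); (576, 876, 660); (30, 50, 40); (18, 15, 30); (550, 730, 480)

(15,19,19): 15²+19² = 586 > 361 = 19² → acute
(576,876,660): 576²+660² = 767376 = 876² → right
(30,50,40): 30²+40² = 2500 = 50² → right
(18,15,30): 15²+18² = 549 < 900 = 30² → obtuse
(550,730,480): 480²+550² = 532900 = 730² → right
3 of the 5 are right.

3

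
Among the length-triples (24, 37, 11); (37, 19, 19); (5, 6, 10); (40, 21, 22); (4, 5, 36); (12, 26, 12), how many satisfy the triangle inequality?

3

(11,24,37): 11+24 ≤ 37 → not valid
(19,19,37): 19+19 > 37 → valid
(5,6,10): 5+6 > 10 → valid
(21,22,40): 21+22 > 40 → valid
(4,5,36): 4+5 ≤ 36 → not valid
(12,12,26): 12+12 ≤ 26 → not valid
3 of the 6 triples form a triangle.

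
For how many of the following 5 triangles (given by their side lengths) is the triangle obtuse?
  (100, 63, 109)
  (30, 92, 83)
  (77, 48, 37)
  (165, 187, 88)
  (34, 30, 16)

(100,63,109): 63²+100² = 13969 > 11881 = 109² → acute
(30,92,83): 30²+83² = 7789 < 8464 = 92² → obtuse
(77,48,37): 37²+48² = 3673 < 5929 = 77² → obtuse
(165,187,88): 88²+165² = 34969 = 187² → right
(34,30,16): 16²+30² = 1156 = 34² → right
2 of the 5 are obtuse.

2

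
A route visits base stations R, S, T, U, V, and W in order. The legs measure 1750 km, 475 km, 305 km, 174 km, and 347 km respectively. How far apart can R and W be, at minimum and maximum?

449 ≤ RW ≤ 3051 km

The maximum is all hops collinear in one direction: 1750 + 475 + 305 + 174 + 347 = 3051.
The longest hop is 1750; the others sum to 1301. Folding the others back against it leaves at least 1750 − 1301 = 449.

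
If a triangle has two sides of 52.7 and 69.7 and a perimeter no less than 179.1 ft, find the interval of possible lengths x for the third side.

Triangle inequality alone gives 17.0 < x < 122.4.
The perimeter condition gives x ≥ 179.1 − 52.7 − 69.7 = 56.7.
Intersecting the two: 56.7 ≤ x < 122.4.

56.7 ≤ x < 122.4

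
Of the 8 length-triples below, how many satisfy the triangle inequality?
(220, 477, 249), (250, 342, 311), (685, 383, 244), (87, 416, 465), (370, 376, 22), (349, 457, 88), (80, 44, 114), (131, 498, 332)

(220,249,477): 220+249 ≤ 477 → not valid
(250,311,342): 250+311 > 342 → valid
(244,383,685): 244+383 ≤ 685 → not valid
(87,416,465): 87+416 > 465 → valid
(22,370,376): 22+370 > 376 → valid
(88,349,457): 88+349 ≤ 457 → not valid
(44,80,114): 44+80 > 114 → valid
(131,332,498): 131+332 ≤ 498 → not valid
4 of the 8 triples form a triangle.

4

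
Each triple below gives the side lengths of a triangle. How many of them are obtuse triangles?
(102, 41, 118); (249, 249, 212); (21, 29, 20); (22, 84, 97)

2

(102,41,118): 41²+102² = 12085 < 13924 = 118² → obtuse
(249,249,212): 212²+249² = 106945 > 62001 = 249² → acute
(21,29,20): 20²+21² = 841 = 29² → right
(22,84,97): 22²+84² = 7540 < 9409 = 97² → obtuse
2 of the 4 are obtuse.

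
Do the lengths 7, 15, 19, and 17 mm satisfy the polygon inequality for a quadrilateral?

A quadrilateral exists iff every side is shorter than the sum of the others — equivalently, the longest side is less than the sum of the rest.
Longest side 19 < 39 (sum of the remaining 3), so yes.

Yes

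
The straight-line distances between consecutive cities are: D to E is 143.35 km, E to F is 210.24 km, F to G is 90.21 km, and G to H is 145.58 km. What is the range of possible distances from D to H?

The maximum is all hops collinear in one direction: 143.35 + 210.24 + 90.21 + 145.58 = 589.38.
The longest hop is 210.24; the others sum to 379.14. Since 210.24 ≤ 379.14, the path can fold back on itself completely, so the minimum distance is 0.

0 ≤ DH ≤ 589.38 km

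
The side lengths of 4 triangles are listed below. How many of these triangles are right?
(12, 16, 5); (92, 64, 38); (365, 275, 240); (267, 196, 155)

(12,16,5): 5²+12² = 169 < 256 = 16² → obtuse
(92,64,38): 38²+64² = 5540 < 8464 = 92² → obtuse
(365,275,240): 240²+275² = 133225 = 365² → right
(267,196,155): 155²+196² = 62441 < 71289 = 267² → obtuse
1 of the 4 is right.

1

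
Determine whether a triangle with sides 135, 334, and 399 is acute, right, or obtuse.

obtuse

Compare the square of the longest side to the sum of squares of the other two: 135² + 334² = 129781 < 159201 = 399².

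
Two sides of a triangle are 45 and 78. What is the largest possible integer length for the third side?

122

The third side must be strictly less than 45 + 78 = 123.
The largest integer below 123 is 122.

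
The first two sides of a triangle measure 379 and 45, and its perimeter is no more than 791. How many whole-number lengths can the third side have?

Triangle inequality: 334 < x < 424. Perimeter ≤ 791 gives x ≤ 791 − 379 − 45 = 367.
So 334 < x ≤ 367; integers 335 through 367: 33 values.

33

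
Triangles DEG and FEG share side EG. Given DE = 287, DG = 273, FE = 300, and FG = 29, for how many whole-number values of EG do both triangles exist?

From triangle DEG: 14 < EG < 560.
From triangle FEG: 271 < EG < 329.
Intersection: 271 < EG < 329, so integers 272 through 328: 57 values.

57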